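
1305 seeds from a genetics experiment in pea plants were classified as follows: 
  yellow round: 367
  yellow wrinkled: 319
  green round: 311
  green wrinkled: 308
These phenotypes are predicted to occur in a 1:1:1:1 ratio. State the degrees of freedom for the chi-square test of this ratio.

3

A goodness-of-fit test with 4 phenotype classes has df = 4 − 1 = 3.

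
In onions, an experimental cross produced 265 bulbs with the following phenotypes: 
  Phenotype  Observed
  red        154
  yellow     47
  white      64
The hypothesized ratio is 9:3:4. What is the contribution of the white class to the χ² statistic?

0.076

The 9:3:4 ratio has 16 parts, so with N = 265 the expected counts are:
  red: 265 × 9/16 = 149.0625
  yellow: 265 × 3/16 = 49.6875
  white: 265 × 4/16 = 66.25
Contribution of white: (64 − 66.25)² / 66.25 = 0.0764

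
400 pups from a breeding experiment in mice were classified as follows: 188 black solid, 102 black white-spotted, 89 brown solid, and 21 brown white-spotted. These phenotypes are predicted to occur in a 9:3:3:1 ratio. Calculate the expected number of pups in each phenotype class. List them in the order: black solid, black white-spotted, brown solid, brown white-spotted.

225, 75, 75, 25

Total ratio parts = 16. Expected numbers out of 400:
  black solid: 400 × 9/16 = 225
  black white-spotted: 400 × 3/16 = 75
  brown solid: 400 × 3/16 = 75
  brown white-spotted: 400 × 1/16 = 25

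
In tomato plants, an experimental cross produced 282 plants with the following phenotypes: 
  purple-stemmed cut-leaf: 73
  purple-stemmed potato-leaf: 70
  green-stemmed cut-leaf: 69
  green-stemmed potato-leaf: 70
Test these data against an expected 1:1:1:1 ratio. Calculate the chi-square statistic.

0.128

Expected counts for N = 282 under a 1:1:1:1 ratio (total parts = 4):
  purple-stemmed cut-leaf: 282 × 1/4 = 70.5
  purple-stemmed potato-leaf: 282 × 1/4 = 70.5
  green-stemmed cut-leaf: 282 × 1/4 = 70.5
  green-stemmed potato-leaf: 282 × 1/4 = 70.5
χ² = Σ (O − E)² / E
  purple-stemmed cut-leaf: (73 − 70.5)² / 70.5 = 0.0887
  purple-stemmed potato-leaf: (70 − 70.5)² / 70.5 = 0.0035
  green-stemmed cut-leaf: (69 − 70.5)² / 70.5 = 0.0319
  green-stemmed potato-leaf: (70 − 70.5)² / 70.5 = 0.0035
χ² = 0.0887 + 0.0035 + 0.0319 + 0.0035 = 0.1276 ≈ 0.128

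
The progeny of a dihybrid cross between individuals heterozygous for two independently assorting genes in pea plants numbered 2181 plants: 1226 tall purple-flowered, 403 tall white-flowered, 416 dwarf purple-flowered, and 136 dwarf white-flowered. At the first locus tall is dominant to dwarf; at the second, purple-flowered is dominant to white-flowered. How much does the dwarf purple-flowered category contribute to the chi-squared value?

A dihybrid F₂ with independent assortment and complete dominance at both loci gives a 9:3:3:1 phenotypic ratio.
Total ratio parts = 16. Expected numbers out of 2181:
  tall purple-flowered: 2181 × 9/16 = 1226.8125
  tall white-flowered: 2181 × 3/16 = 408.9375
  dwarf purple-flowered: 2181 × 3/16 = 408.9375
  dwarf white-flowered: 2181 × 1/16 = 136.3125
Contribution of dwarf purple-flowered: (416 − 408.9375)² / 408.9375 = 0.1220

0.122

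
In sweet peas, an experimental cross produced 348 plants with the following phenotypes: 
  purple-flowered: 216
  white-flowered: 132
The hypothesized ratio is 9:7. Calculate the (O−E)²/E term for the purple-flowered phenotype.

2.095

Expected counts for N = 348 under a 9:7 ratio (total parts = 16):
  purple-flowered: 348 × 9/16 = 195.75
  white-flowered: 348 × 7/16 = 152.25
Contribution of purple-flowered: (216 − 195.75)² / 195.75 = 2.0948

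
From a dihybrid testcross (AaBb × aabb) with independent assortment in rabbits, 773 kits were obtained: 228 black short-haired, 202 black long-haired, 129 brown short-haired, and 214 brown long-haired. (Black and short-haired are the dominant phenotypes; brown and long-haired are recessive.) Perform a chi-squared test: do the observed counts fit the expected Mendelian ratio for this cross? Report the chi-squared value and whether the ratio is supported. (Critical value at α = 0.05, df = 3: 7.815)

30.234; not consistent

A dihybrid testcross with independent assortment gives a 1:1:1:1 ratio.
Under the 1:1:1:1 hypothesis (Σ ratio = 4, N = 773):
  black short-haired: 773 × 1/4 = 193.25
  black long-haired: 773 × 1/4 = 193.25
  brown short-haired: 773 × 1/4 = 193.25
  brown long-haired: 773 × 1/4 = 193.25
χ² = Σ (O − E)² / E
  black short-haired: (228 − 193.25)² / 193.25 = 6.2487
  black long-haired: (202 − 193.25)² / 193.25 = 0.3962
  brown short-haired: (129 − 193.25)² / 193.25 = 21.3613
  brown long-haired: (214 − 193.25)² / 193.25 = 2.2280
χ² = 6.2487 + 0.3962 + 21.3613 + 2.2280 = 30.2342 ≈ 30.234
Degrees of freedom = 4 − 1 = 3; critical value at α = 0.05 is 7.815.
Since 30.234 > 7.815, we reject the null hypothesis — the data do not fit the 1:1:1:1 ratio.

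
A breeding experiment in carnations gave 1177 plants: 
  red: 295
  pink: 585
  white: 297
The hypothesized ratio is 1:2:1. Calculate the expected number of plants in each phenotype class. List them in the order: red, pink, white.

Total ratio parts = 4. Expected numbers out of 1177:
  red: 1177 × 1/4 = 294.25
  pink: 1177 × 2/4 = 588.5
  white: 1177 × 1/4 = 294.25

294.25, 588.5, 294.25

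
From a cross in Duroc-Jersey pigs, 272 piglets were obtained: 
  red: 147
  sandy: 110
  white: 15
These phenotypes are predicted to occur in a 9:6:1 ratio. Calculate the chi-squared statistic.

The 9:6:1 ratio has 16 parts, so with N = 272 the expected counts are:
  red: 272 × 9/16 = 153
  sandy: 272 × 6/16 = 102
  white: 272 × 1/16 = 17
χ² = Σ (O − E)² / E
  red: (147 − 153)² / 153 = 0.2353
  sandy: (110 − 102)² / 102 = 0.6275
  white: (15 − 17)² / 17 = 0.2353
χ² = 0.2353 + 0.6275 + 0.2353 = 1.0981 ≈ 1.098

1.098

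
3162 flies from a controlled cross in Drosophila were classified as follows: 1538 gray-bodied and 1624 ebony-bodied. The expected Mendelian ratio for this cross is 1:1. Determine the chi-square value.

2.339

The 1:1 ratio has 2 parts, so with N = 3162 the expected counts are:
  gray-bodied: 3162 × 1/2 = 1581
  ebony-bodied: 3162 × 1/2 = 1581
χ² = Σ (O − E)² / E
  gray-bodied: (1538 − 1581)² / 1581 = 1.1695
  ebony-bodied: (1624 − 1581)² / 1581 = 1.1695
χ² = 1.1695 + 1.1695 = 2.339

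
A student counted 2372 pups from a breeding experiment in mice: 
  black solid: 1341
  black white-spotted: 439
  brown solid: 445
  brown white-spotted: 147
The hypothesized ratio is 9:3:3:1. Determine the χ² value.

The 9:3:3:1 ratio has 16 parts, so with N = 2372 the expected counts are:
  black solid: 2372 × 9/16 = 1334.25
  black white-spotted: 2372 × 3/16 = 444.75
  brown solid: 2372 × 3/16 = 444.75
  brown white-spotted: 2372 × 1/16 = 148.25
χ² = Σ (O − E)² / E
  black solid: (1341 − 1334.25)² / 1334.25 = 0.0341
  black white-spotted: (439 − 444.75)² / 444.75 = 0.0743
  brown solid: (445 − 444.75)² / 444.75 = 0.0001
  brown white-spotted: (147 − 148.25)² / 148.25 = 0.0105
χ² = 0.0341 + 0.0743 + 0.0001 + 0.0105 = 0.119

0.119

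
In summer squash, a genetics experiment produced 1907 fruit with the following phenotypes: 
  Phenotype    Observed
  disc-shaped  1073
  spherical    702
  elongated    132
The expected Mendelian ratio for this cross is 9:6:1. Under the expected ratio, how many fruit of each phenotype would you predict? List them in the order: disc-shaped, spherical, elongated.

1072.6875, 715.125, 119.1875

Total ratio parts = 16. Expected numbers out of 1907:
  disc-shaped: 1907 × 9/16 = 1072.6875
  spherical: 1907 × 6/16 = 715.125
  elongated: 1907 × 1/16 = 119.1875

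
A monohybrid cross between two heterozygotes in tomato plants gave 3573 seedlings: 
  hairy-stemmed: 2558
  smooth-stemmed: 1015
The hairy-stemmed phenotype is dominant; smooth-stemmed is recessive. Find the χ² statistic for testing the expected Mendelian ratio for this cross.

For a monohybrid cross between heterozygotes with complete dominance, the expected phenotypic ratio is 3:1.
Expected counts for N = 3573 under a 3:1 ratio (total parts = 4):
  hairy-stemmed: 3573 × 3/4 = 2679.75
  smooth-stemmed: 3573 × 1/4 = 893.25
χ² = Σ (O − E)² / E
  hairy-stemmed: (2558 − 2679.75)² / 2679.75 = 5.5315
  smooth-stemmed: (1015 − 893.25)² / 893.25 = 16.5945
χ² = 5.5315 + 16.5945 = 22.126

22.126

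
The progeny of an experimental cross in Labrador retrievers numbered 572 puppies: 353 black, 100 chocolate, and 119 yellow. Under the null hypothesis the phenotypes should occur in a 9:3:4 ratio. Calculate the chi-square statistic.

Expected counts for N = 572 under a 9:3:4 ratio (total parts = 16):
  black: 572 × 9/16 = 321.75
  chocolate: 572 × 3/16 = 107.25
  yellow: 572 × 4/16 = 143
χ² = Σ (O − E)² / E
  black: (353 − 321.75)² / 321.75 = 3.0352
  chocolate: (100 − 107.25)² / 107.25 = 0.4901
  yellow: (119 − 143)² / 143 = 4.0280
χ² = 3.0352 + 0.4901 + 4.0280 = 7.5533 ≈ 7.553

7.553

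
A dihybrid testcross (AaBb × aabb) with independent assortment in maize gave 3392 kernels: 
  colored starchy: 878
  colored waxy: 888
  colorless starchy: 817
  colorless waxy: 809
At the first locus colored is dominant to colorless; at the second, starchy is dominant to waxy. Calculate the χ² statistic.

A dihybrid testcross with independent assortment gives a 1:1:1:1 ratio.
Under the 1:1:1:1 hypothesis (Σ ratio = 4, N = 3392):
  colored starchy: 3392 × 1/4 = 848
  colored waxy: 3392 × 1/4 = 848
  colorless starchy: 3392 × 1/4 = 848
  colorless waxy: 3392 × 1/4 = 848
χ² = Σ (O − E)² / E
  colored starchy: (878 − 848)² / 848 = 1.0613
  colored waxy: (888 − 848)² / 848 = 1.8868
  colorless starchy: (817 − 848)² / 848 = 1.1333
  colorless waxy: (809 − 848)² / 848 = 1.7936
χ² = 1.0613 + 1.8868 + 1.1333 + 1.7936 = 5.875

5.875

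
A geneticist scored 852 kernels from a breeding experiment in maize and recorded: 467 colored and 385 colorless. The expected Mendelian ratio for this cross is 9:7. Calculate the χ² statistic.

0.716

Total ratio parts = 16. Expected numbers out of 852:
  colored: 852 × 9/16 = 479.25
  colorless: 852 × 7/16 = 372.75
χ² = Σ (O − E)² / E
  colored: (467 − 479.25)² / 479.25 = 0.3131
  colorless: (385 − 372.75)² / 372.75 = 0.4026
χ² = 0.3131 + 0.4026 = 0.7157 ≈ 0.716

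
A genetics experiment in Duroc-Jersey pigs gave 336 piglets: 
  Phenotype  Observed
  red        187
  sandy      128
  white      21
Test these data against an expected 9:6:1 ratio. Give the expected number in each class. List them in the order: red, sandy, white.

The 9:6:1 ratio has 16 parts, so with N = 336 the expected counts are:
  red: 336 × 9/16 = 189
  sandy: 336 × 6/16 = 126
  white: 336 × 1/16 = 21

189, 126, 21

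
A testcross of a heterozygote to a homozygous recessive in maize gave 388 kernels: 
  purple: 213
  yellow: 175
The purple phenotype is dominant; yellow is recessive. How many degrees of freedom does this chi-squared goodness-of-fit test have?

1

A testcross of a heterozygote (Aa × aa) gives a 1:1 phenotypic ratio.
A goodness-of-fit test with 2 phenotype classes has df = 2 − 1 = 1.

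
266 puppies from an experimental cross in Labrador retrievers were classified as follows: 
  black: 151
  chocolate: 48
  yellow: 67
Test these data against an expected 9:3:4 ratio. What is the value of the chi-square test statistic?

Expected counts for N = 266 under a 9:3:4 ratio (total parts = 16):
  black: 266 × 9/16 = 149.625
  chocolate: 266 × 3/16 = 49.875
  yellow: 266 × 4/16 = 66.5
χ² = Σ (O − E)² / E
  black: (151 − 149.625)² / 149.625 = 0.0126
  chocolate: (48 − 49.875)² / 49.875 = 0.0705
  yellow: (67 − 66.5)² / 66.5 = 0.0038
χ² = 0.0126 + 0.0705 + 0.0038 = 0.0869 ≈ 0.087

0.087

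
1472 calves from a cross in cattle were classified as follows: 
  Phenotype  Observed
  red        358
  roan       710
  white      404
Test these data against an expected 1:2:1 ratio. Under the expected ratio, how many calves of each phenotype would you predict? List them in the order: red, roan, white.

368, 736, 368

Expected counts for N = 1472 under a 1:2:1 ratio (total parts = 4):
  red: 1472 × 1/4 = 368
  roan: 1472 × 2/4 = 736
  white: 1472 × 1/4 = 368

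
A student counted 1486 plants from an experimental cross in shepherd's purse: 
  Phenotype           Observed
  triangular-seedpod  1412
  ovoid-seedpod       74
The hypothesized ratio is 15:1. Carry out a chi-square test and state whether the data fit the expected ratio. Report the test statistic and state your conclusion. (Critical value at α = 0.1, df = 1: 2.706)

4.092; not consistent

Total ratio parts = 16. Expected numbers out of 1486:
  triangular-seedpod: 1486 × 15/16 = 1393.125
  ovoid-seedpod: 1486 × 1/16 = 92.875
χ² = Σ (O − E)² / E
  triangular-seedpod: (1412 − 1393.125)² / 1393.125 = 0.2557
  ovoid-seedpod: (74 − 92.875)² / 92.875 = 3.8360
χ² = 0.2557 + 3.8360 = 4.0917 ≈ 4.092
Degrees of freedom = 2 − 1 = 1; critical value at α = 0.1 is 2.706.
Since 4.092 > 2.706, we reject the null hypothesis — the data do not fit the 15:1 ratio.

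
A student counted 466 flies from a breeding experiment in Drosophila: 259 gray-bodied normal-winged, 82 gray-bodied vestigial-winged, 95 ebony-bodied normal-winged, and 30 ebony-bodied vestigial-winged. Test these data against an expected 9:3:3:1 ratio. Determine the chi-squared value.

1.060

Expected counts for N = 466 under a 9:3:3:1 ratio (total parts = 16):
  gray-bodied normal-winged: 466 × 9/16 = 262.125
  gray-bodied vestigial-winged: 466 × 3/16 = 87.375
  ebony-bodied normal-winged: 466 × 3/16 = 87.375
  ebony-bodied vestigial-winged: 466 × 1/16 = 29.125
χ² = Σ (O − E)² / E
  gray-bodied normal-winged: (259 − 262.125)² / 262.125 = 0.0373
  gray-bodied vestigial-winged: (82 − 87.375)² / 87.375 = 0.3307
  ebony-bodied normal-winged: (95 − 87.375)² / 87.375 = 0.6654
  ebony-bodied vestigial-winged: (30 − 29.125)² / 29.125 = 0.0263
χ² = 0.0373 + 0.3307 + 0.6654 + 0.0263 = 1.0597 ≈ 1.060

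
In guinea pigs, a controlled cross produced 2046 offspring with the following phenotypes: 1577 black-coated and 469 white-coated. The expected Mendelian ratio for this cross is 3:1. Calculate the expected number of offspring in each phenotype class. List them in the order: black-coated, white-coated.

1534.5, 511.5

Expected counts for N = 2046 under a 3:1 ratio (total parts = 4):
  black-coated: 2046 × 3/4 = 1534.5
  white-coated: 2046 × 1/4 = 511.5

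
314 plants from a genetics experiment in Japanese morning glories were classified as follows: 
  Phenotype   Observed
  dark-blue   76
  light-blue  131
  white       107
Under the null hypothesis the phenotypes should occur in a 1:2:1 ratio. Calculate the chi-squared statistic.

14.732

The 1:2:1 ratio has 4 parts, so with N = 314 the expected counts are:
  dark-blue: 314 × 1/4 = 78.5
  light-blue: 314 × 2/4 = 157
  white: 314 × 1/4 = 78.5
χ² = Σ (O − E)² / E
  dark-blue: (76 − 78.5)² / 78.5 = 0.0796
  light-blue: (131 − 157)² / 157 = 4.3057
  white: (107 − 78.5)² / 78.5 = 10.3471
χ² = 0.0796 + 4.3057 + 10.3471 = 14.7324 ≈ 14.732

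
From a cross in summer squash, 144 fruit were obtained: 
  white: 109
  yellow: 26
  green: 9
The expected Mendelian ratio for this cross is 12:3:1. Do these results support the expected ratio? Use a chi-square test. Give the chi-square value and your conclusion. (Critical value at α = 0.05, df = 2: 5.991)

Under the 12:3:1 hypothesis (Σ ratio = 16, N = 144):
  white: 144 × 12/16 = 108
  yellow: 144 × 3/16 = 27
  green: 144 × 1/16 = 9
χ² = Σ (O − E)² / E
  white: (109 − 108)² / 108 = 0.0093
  yellow: (26 − 27)² / 27 = 0.0370
  green: (9 − 9)² / 9 = 0.0000
χ² = 0.0093 + 0.0370 + 0.0000 = 0.0463 ≈ 0.046
Degrees of freedom = 3 − 1 = 2; critical value at α = 0.05 is 5.991.
Since 0.046 < 5.991, we fail to reject the null hypothesis — the data are consistent with the 12:3:1 ratio.

0.046; consistent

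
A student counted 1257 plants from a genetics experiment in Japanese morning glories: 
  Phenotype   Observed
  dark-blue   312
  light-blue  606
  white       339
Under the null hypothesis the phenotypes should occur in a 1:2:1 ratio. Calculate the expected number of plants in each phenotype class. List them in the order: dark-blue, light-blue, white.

314.25, 628.5, 314.25

Under the 1:2:1 hypothesis (Σ ratio = 4, N = 1257):
  dark-blue: 1257 × 1/4 = 314.25
  light-blue: 1257 × 2/4 = 628.5
  white: 1257 × 1/4 = 314.25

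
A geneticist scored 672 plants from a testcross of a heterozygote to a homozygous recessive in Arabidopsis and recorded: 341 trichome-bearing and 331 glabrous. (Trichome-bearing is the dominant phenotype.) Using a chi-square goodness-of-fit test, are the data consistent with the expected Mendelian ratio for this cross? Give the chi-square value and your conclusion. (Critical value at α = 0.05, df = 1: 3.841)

0.149; consistent

A testcross of a heterozygote (Aa × aa) gives a 1:1 phenotypic ratio.
Under the 1:1 hypothesis (Σ ratio = 2, N = 672):
  trichome-bearing: 672 × 1/2 = 336
  glabrous: 672 × 1/2 = 336
χ² = Σ (O − E)² / E
  trichome-bearing: (341 − 336)² / 336 = 0.0744
  glabrous: (331 − 336)² / 336 = 0.0744
χ² = 0.0744 + 0.0744 = 0.1488 ≈ 0.149
Degrees of freedom = 2 − 1 = 1; critical value at α = 0.05 is 3.841.
Since 0.149 < 3.841, we fail to reject the null hypothesis — the data are consistent with the 1:1 ratio.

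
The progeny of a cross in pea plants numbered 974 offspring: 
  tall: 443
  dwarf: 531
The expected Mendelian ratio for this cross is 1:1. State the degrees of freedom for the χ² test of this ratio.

A goodness-of-fit test with 2 phenotype classes has df = 2 − 1 = 1.

1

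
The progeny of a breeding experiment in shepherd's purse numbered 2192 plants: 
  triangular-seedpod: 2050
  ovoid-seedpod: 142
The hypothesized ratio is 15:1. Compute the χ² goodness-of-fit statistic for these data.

Total ratio parts = 16. Expected numbers out of 2192:
  triangular-seedpod: 2192 × 15/16 = 2055
  ovoid-seedpod: 2192 × 1/16 = 137
χ² = Σ (O − E)² / E
  triangular-seedpod: (2050 − 2055)² / 2055 = 0.0122
  ovoid-seedpod: (142 − 137)² / 137 = 0.1825
χ² = 0.0122 + 0.1825 = 0.1947 ≈ 0.195

0.195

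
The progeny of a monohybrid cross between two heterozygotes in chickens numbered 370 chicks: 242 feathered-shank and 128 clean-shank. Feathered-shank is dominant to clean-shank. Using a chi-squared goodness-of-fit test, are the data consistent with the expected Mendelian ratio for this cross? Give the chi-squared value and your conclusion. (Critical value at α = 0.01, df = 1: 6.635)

18.166; not consistent

For a monohybrid cross between heterozygotes with complete dominance, the expected phenotypic ratio is 3:1.
Under the 3:1 hypothesis (Σ ratio = 4, N = 370):
  feathered-shank: 370 × 3/4 = 277.5
  clean-shank: 370 × 1/4 = 92.5
χ² = Σ (O − E)² / E
  feathered-shank: (242 − 277.5)² / 277.5 = 4.5414
  clean-shank: (128 − 92.5)² / 92.5 = 13.6243
χ² = 4.5414 + 13.6243 = 18.1657 ≈ 18.166
Degrees of freedom = 2 − 1 = 1; critical value at α = 0.01 is 6.635.
Since 18.166 > 6.635, we reject the null hypothesis — the data do not fit the 3:1 ratio.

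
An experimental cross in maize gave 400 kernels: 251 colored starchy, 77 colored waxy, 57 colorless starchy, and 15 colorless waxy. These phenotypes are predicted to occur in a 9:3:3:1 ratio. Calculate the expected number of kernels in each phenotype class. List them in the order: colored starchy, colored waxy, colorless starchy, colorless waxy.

225, 75, 75, 25

Total ratio parts = 16. Expected numbers out of 400:
  colored starchy: 400 × 9/16 = 225
  colored waxy: 400 × 3/16 = 75
  colorless starchy: 400 × 3/16 = 75
  colorless waxy: 400 × 1/16 = 25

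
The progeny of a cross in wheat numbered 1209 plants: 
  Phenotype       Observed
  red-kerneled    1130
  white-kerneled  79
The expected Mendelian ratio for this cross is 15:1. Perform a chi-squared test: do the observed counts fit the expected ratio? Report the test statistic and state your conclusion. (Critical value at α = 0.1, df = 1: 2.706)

0.167; consistent

Total ratio parts = 16. Expected numbers out of 1209:
  red-kerneled: 1209 × 15/16 = 1133.4375
  white-kerneled: 1209 × 1/16 = 75.5625
χ² = Σ (O − E)² / E
  red-kerneled: (1130 − 1133.4375)² / 1133.4375 = 0.0104
  white-kerneled: (79 − 75.5625)² / 75.5625 = 0.1564
χ² = 0.0104 + 0.1564 = 0.1668 ≈ 0.167
Degrees of freedom = 2 − 1 = 1; critical value at α = 0.1 is 2.706.
Since 0.167 < 2.706, we fail to reject the null hypothesis — the data are consistent with the 15:1 ratio.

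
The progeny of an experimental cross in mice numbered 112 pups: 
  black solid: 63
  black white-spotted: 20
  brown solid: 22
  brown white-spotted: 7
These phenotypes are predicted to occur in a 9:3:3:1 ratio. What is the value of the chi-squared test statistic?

The 9:3:3:1 ratio has 16 parts, so with N = 112 the expected counts are:
  black solid: 112 × 9/16 = 63
  black white-spotted: 112 × 3/16 = 21
  brown solid: 112 × 3/16 = 21
  brown white-spotted: 112 × 1/16 = 7
χ² = Σ (O − E)² / E
  black solid: (63 − 63)² / 63 = 0.0000
  black white-spotted: (20 − 21)² / 21 = 0.0476
  brown solid: (22 − 21)² / 21 = 0.0476
  brown white-spotted: (7 − 7)² / 7 = 0.0000
χ² = 0.0000 + 0.0476 + 0.0476 + 0.0000 = 0.0952 ≈ 0.095

0.095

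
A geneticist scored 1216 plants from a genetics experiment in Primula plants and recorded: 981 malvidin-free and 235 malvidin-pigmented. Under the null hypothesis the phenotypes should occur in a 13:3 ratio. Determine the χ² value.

Expected counts for N = 1216 under a 13:3 ratio (total parts = 16):
  malvidin-free: 1216 × 13/16 = 988
  malvidin-pigmented: 1216 × 3/16 = 228
χ² = Σ (O − E)² / E
  malvidin-free: (981 − 988)² / 988 = 0.0496
  malvidin-pigmented: (235 − 228)² / 228 = 0.2149
χ² = 0.0496 + 0.2149 = 0.2645 ≈ 0.265

0.265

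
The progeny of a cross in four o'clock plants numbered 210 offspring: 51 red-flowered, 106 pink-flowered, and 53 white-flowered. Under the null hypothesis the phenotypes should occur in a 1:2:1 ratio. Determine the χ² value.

0.057

The 1:2:1 ratio has 4 parts, so with N = 210 the expected counts are:
  red-flowered: 210 × 1/4 = 52.5
  pink-flowered: 210 × 2/4 = 105
  white-flowered: 210 × 1/4 = 52.5
χ² = Σ (O − E)² / E
  red-flowered: (51 − 52.5)² / 52.5 = 0.0429
  pink-flowered: (106 − 105)² / 105 = 0.0095
  white-flowered: (53 − 52.5)² / 52.5 = 0.0048
χ² = 0.0429 + 0.0095 + 0.0048 = 0.0572 ≈ 0.057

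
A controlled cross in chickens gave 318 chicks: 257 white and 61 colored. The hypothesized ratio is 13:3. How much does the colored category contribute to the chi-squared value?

Expected counts for N = 318 under a 13:3 ratio (total parts = 16):
  white: 318 × 13/16 = 258.375
  colored: 318 × 3/16 = 59.625
Contribution of colored: (61 − 59.625)² / 59.625 = 0.0317

0.032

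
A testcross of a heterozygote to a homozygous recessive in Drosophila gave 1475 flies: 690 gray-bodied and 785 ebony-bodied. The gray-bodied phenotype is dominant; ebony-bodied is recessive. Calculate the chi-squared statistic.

A testcross of a heterozygote (Aa × aa) gives a 1:1 phenotypic ratio.
Expected counts for N = 1475 under a 1:1 ratio (total parts = 2):
  gray-bodied: 1475 × 1/2 = 737.5
  ebony-bodied: 1475 × 1/2 = 737.5
χ² = Σ (O − E)² / E
  gray-bodied: (690 − 737.5)² / 737.5 = 3.0593
  ebony-bodied: (785 − 737.5)² / 737.5 = 3.0593
χ² = 3.0593 + 3.0593 = 6.1186 ≈ 6.119

6.119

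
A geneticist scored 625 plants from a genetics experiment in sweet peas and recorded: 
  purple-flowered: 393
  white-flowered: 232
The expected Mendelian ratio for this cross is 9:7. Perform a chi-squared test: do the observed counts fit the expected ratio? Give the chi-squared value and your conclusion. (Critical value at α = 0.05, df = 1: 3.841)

Under the 9:7 hypothesis (Σ ratio = 16, N = 625):
  purple-flowered: 625 × 9/16 = 351.5625
  white-flowered: 625 × 7/16 = 273.4375
χ² = Σ (O − E)² / E
  purple-flowered: (393 − 351.5625)² / 351.5625 = 4.8841
  white-flowered: (232 − 273.4375)² / 273.4375 = 6.2796
χ² = 4.8841 + 6.2796 = 11.1637 ≈ 11.164
Degrees of freedom = 2 − 1 = 1; critical value at α = 0.05 is 3.841.
Since 11.164 > 3.841, we reject the null hypothesis — the data do not fit the 9:7 ratio.

11.164; not consistent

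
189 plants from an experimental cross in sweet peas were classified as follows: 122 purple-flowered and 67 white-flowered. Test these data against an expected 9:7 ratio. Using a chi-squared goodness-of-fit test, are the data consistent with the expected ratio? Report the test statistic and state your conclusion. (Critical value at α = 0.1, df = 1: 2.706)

5.291; not consistent

Expected counts for N = 189 under a 9:7 ratio (total parts = 16):
  purple-flowered: 189 × 9/16 = 106.3125
  white-flowered: 189 × 7/16 = 82.6875
χ² = Σ (O − E)² / E
  purple-flowered: (122 − 106.3125)² / 106.3125 = 2.3149
  white-flowered: (67 − 82.6875)² / 82.6875 = 2.9762
χ² = 2.3149 + 2.9762 = 5.2911 ≈ 5.291
Degrees of freedom = 2 − 1 = 1; critical value at α = 0.1 is 2.706.
Since 5.291 > 2.706, we reject the null hypothesis — the data do not fit the 9:7 ratio.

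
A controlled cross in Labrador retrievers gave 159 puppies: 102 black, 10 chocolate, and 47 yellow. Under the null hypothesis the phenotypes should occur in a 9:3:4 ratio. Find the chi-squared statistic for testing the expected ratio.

Under the 9:3:4 hypothesis (Σ ratio = 16, N = 159):
  black: 159 × 9/16 = 89.4375
  chocolate: 159 × 3/16 = 29.8125
  yellow: 159 × 4/16 = 39.75
χ² = Σ (O − E)² / E
  black: (102 − 89.4375)² / 89.4375 = 1.7645
  chocolate: (10 − 29.8125)² / 29.8125 = 13.1668
  yellow: (47 − 39.75)² / 39.75 = 1.3223
χ² = 1.7645 + 13.1668 + 1.3223 = 16.2536 ≈ 16.254

16.254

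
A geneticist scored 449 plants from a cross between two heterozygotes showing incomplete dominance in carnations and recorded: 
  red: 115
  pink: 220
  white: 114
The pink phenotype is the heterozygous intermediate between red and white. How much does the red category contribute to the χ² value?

0.067

With incomplete dominance, a heterozygote × heterozygote cross gives a 1:2:1 phenotypic ratio.
Total ratio parts = 4. Expected numbers out of 449:
  red: 449 × 1/4 = 112.25
  pink: 449 × 2/4 = 224.5
  white: 449 × 1/4 = 112.25
Contribution of red: (115 − 112.25)² / 112.25 = 0.0674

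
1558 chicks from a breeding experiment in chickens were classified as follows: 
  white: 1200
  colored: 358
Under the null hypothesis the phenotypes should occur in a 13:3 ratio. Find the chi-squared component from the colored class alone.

Total ratio parts = 16. Expected numbers out of 1558:
  white: 1558 × 13/16 = 1265.875
  colored: 1558 × 3/16 = 292.125
Contribution of colored: (358 − 292.125)² / 292.125 = 14.8550

14.855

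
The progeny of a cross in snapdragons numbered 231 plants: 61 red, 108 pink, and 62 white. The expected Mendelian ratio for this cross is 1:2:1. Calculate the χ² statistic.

Total ratio parts = 4. Expected numbers out of 231:
  red: 231 × 1/4 = 57.75
  pink: 231 × 2/4 = 115.5
  white: 231 × 1/4 = 57.75
χ² = Σ (O − E)² / E
  red: (61 − 57.75)² / 57.75 = 0.1829
  pink: (108 − 115.5)² / 115.5 = 0.4870
  white: (62 − 57.75)² / 57.75 = 0.3128
χ² = 0.1829 + 0.4870 + 0.3128 = 0.9827 ≈ 0.983

0.983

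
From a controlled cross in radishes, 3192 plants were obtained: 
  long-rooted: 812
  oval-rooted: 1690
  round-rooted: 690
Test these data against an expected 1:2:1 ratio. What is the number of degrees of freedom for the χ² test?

A goodness-of-fit test with 3 phenotype classes has df = 3 − 1 = 2.

2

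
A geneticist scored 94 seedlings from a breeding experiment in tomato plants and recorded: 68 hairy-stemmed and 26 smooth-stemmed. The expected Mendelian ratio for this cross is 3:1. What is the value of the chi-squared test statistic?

0.355

Under the 3:1 hypothesis (Σ ratio = 4, N = 94):
  hairy-stemmed: 94 × 3/4 = 70.5
  smooth-stemmed: 94 × 1/4 = 23.5
χ² = Σ (O − E)² / E
  hairy-stemmed: (68 − 70.5)² / 70.5 = 0.0887
  smooth-stemmed: (26 − 23.5)² / 23.5 = 0.2660
χ² = 0.0887 + 0.2660 = 0.3547 ≈ 0.355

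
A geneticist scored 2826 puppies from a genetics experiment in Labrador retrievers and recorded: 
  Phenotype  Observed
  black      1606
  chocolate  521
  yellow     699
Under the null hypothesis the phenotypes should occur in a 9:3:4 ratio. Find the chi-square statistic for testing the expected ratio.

0.397

The 9:3:4 ratio has 16 parts, so with N = 2826 the expected counts are:
  black: 2826 × 9/16 = 1589.625
  chocolate: 2826 × 3/16 = 529.875
  yellow: 2826 × 4/16 = 706.5
χ² = Σ (O − E)² / E
  black: (1606 − 1589.625)² / 1589.625 = 0.1687
  chocolate: (521 − 529.875)² / 529.875 = 0.1486
  yellow: (699 − 706.5)² / 706.5 = 0.0796
χ² = 0.1687 + 0.1486 + 0.0796 = 0.3969 ≈ 0.397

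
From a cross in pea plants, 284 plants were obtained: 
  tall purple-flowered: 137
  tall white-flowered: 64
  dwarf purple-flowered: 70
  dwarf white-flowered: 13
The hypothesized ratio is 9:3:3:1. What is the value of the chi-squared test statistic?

11.950

Expected counts for N = 284 under a 9:3:3:1 ratio (total parts = 16):
  tall purple-flowered: 284 × 9/16 = 159.75
  tall white-flowered: 284 × 3/16 = 53.25
  dwarf purple-flowered: 284 × 3/16 = 53.25
  dwarf white-flowered: 284 × 1/16 = 17.75
χ² = Σ (O − E)² / E
  tall purple-flowered: (137 − 159.75)² / 159.75 = 3.2398
  tall white-flowered: (64 − 53.25)² / 53.25 = 2.1702
  dwarf purple-flowered: (70 − 53.25)² / 53.25 = 5.2688
  dwarf white-flowered: (13 − 17.75)² / 17.75 = 1.2711
χ² = 3.2398 + 2.1702 + 5.2688 + 1.2711 = 11.9499 ≈ 11.950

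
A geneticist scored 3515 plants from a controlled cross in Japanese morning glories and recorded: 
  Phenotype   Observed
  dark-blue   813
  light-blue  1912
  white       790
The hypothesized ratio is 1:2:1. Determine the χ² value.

27.465

Expected counts for N = 3515 under a 1:2:1 ratio (total parts = 4):
  dark-blue: 3515 × 1/4 = 878.75
  light-blue: 3515 × 2/4 = 1757.5
  white: 3515 × 1/4 = 878.75
χ² = Σ (O − E)² / E
  dark-blue: (813 − 878.75)² / 878.75 = 4.9196
  light-blue: (1912 − 1757.5)² / 1757.5 = 13.5819
  white: (790 − 878.75)² / 878.75 = 8.9634
χ² = 4.9196 + 13.5819 + 8.9634 = 27.4649 ≈ 27.465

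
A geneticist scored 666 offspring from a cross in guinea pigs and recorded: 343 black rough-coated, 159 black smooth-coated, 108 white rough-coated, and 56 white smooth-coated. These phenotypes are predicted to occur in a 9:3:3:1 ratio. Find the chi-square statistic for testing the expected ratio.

The 9:3:3:1 ratio has 16 parts, so with N = 666 the expected counts are:
  black rough-coated: 666 × 9/16 = 374.625
  black smooth-coated: 666 × 3/16 = 124.875
  white rough-coated: 666 × 3/16 = 124.875
  white smooth-coated: 666 × 1/16 = 41.625
χ² = Σ (O − E)² / E
  black rough-coated: (343 − 374.625)² / 374.625 = 2.6697
  black smooth-coated: (159 − 124.875)² / 124.875 = 9.3255
  white rough-coated: (108 − 124.875)² / 124.875 = 2.2804
  white smooth-coated: (56 − 41.625)² / 41.625 = 4.9643
χ² = 2.6697 + 9.3255 + 2.2804 + 4.9643 = 19.2399 ≈ 19.240

19.240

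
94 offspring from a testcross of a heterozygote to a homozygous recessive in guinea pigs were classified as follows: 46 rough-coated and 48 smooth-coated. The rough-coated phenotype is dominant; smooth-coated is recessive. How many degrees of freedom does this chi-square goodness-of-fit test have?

1

A testcross of a heterozygote (Aa × aa) gives a 1:1 phenotypic ratio.
A goodness-of-fit test with 2 phenotype classes has df = 2 − 1 = 1.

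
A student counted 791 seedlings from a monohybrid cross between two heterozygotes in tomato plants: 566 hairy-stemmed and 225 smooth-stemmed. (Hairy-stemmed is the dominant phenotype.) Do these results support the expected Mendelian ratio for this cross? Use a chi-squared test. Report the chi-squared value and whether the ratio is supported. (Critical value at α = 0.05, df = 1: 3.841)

5.007; not consistent

For a monohybrid cross between heterozygotes with complete dominance, the expected phenotypic ratio is 3:1.
Total ratio parts = 4. Expected numbers out of 791:
  hairy-stemmed: 791 × 3/4 = 593.25
  smooth-stemmed: 791 × 1/4 = 197.75
χ² = Σ (O − E)² / E
  hairy-stemmed: (566 − 593.25)² / 593.25 = 1.2517
  smooth-stemmed: (225 − 197.75)² / 197.75 = 3.7551
χ² = 1.2517 + 3.7551 = 5.0068 ≈ 5.007
Degrees of freedom = 2 − 1 = 1; critical value at α = 0.05 is 3.841.
Since 5.007 > 3.841, we reject the null hypothesis — the data do not fit the 3:1 ratio.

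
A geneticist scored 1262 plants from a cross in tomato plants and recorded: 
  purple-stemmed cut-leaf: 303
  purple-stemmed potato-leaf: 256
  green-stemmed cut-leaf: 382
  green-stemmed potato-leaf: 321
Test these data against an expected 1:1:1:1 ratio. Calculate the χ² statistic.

25.829

Expected counts for N = 1262 under a 1:1:1:1 ratio (total parts = 4):
  purple-stemmed cut-leaf: 1262 × 1/4 = 315.5
  purple-stemmed potato-leaf: 1262 × 1/4 = 315.5
  green-stemmed cut-leaf: 1262 × 1/4 = 315.5
  green-stemmed potato-leaf: 1262 × 1/4 = 315.5
χ² = Σ (O − E)² / E
  purple-stemmed cut-leaf: (303 − 315.5)² / 315.5 = 0.4952
  purple-stemmed potato-leaf: (256 − 315.5)² / 315.5 = 11.2211
  green-stemmed cut-leaf: (382 − 315.5)² / 315.5 = 14.0166
  green-stemmed potato-leaf: (321 − 315.5)² / 315.5 = 0.0959
χ² = 0.4952 + 11.2211 + 14.0166 + 0.0959 = 25.8288 ≈ 25.829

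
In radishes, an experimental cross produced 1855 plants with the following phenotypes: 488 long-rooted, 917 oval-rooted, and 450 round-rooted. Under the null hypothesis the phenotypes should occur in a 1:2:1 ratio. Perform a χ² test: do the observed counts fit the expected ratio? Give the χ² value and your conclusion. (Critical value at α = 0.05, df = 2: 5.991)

1.795; consistent

Under the 1:2:1 hypothesis (Σ ratio = 4, N = 1855):
  long-rooted: 1855 × 1/4 = 463.75
  oval-rooted: 1855 × 2/4 = 927.5
  round-rooted: 1855 × 1/4 = 463.75
χ² = Σ (O − E)² / E
  long-rooted: (488 − 463.75)² / 463.75 = 1.2681
  oval-rooted: (917 − 927.5)² / 927.5 = 0.1189
  round-rooted: (450 − 463.75)² / 463.75 = 0.4077
χ² = 1.2681 + 0.1189 + 0.4077 = 1.7947 ≈ 1.795
Degrees of freedom = 3 − 1 = 2; critical value at α = 0.05 is 5.991.
Since 1.795 < 5.991, we fail to reject the null hypothesis — the data are consistent with the 1:2:1 ratio.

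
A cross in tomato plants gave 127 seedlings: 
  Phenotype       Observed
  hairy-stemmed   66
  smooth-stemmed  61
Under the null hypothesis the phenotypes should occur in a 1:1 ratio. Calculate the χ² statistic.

The 1:1 ratio has 2 parts, so with N = 127 the expected counts are:
  hairy-stemmed: 127 × 1/2 = 63.5
  smooth-stemmed: 127 × 1/2 = 63.5
χ² = Σ (O − E)² / E
  hairy-stemmed: (66 − 63.5)² / 63.5 = 0.0984
  smooth-stemmed: (61 − 63.5)² / 63.5 = 0.0984
χ² = 0.0984 + 0.0984 = 0.1968 ≈ 0.197

0.197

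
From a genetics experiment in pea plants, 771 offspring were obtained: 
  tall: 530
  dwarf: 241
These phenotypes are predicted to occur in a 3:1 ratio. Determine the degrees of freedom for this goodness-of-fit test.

1

A goodness-of-fit test with 2 phenotype classes has df = 2 − 1 = 1.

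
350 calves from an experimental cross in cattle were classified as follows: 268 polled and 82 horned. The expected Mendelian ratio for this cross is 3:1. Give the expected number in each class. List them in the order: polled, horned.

Under the 3:1 hypothesis (Σ ratio = 4, N = 350):
  polled: 350 × 3/4 = 262.5
  horned: 350 × 1/4 = 87.5

262.5, 87.5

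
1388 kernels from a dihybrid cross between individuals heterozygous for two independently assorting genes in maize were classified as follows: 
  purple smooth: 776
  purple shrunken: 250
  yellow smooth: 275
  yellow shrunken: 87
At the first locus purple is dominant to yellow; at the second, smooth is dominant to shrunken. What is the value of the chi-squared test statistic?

1.269

A dihybrid F₂ with independent assortment and complete dominance at both loci gives a 9:3:3:1 phenotypic ratio.
Expected counts for N = 1388 under a 9:3:3:1 ratio (total parts = 16):
  purple smooth: 1388 × 9/16 = 780.75
  purple shrunken: 1388 × 3/16 = 260.25
  yellow smooth: 1388 × 3/16 = 260.25
  yellow shrunken: 1388 × 1/16 = 86.75
χ² = Σ (O − E)² / E
  purple smooth: (776 − 780.75)² / 780.75 = 0.0289
  purple shrunken: (250 − 260.25)² / 260.25 = 0.4037
  yellow smooth: (275 − 260.25)² / 260.25 = 0.8360
  yellow shrunken: (87 − 86.75)² / 86.75 = 0.0007
χ² = 0.0289 + 0.4037 + 0.8360 + 0.0007 = 1.2693 ≈ 1.269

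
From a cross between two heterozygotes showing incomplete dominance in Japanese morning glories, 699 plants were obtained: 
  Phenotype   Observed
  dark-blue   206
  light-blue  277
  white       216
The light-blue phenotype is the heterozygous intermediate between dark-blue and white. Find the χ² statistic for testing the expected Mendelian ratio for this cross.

30.365

With incomplete dominance, a heterozygote × heterozygote cross gives a 1:2:1 phenotypic ratio.
Total ratio parts = 4. Expected numbers out of 699:
  dark-blue: 699 × 1/4 = 174.75
  light-blue: 699 × 2/4 = 349.5
  white: 699 × 1/4 = 174.75
χ² = Σ (O − E)² / E
  dark-blue: (206 − 174.75)² / 174.75 = 5.5883
  light-blue: (277 − 349.5)² / 349.5 = 15.0393
  white: (216 − 174.75)² / 174.75 = 9.7371
χ² = 5.5883 + 15.0393 + 9.7371 = 30.3647 ≈ 30.365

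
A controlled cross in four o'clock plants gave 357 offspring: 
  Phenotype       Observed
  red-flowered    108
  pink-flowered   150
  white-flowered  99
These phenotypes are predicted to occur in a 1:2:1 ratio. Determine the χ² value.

The 1:2:1 ratio has 4 parts, so with N = 357 the expected counts are:
  red-flowered: 357 × 1/4 = 89.25
  pink-flowered: 357 × 2/4 = 178.5
  white-flowered: 357 × 1/4 = 89.25
χ² = Σ (O − E)² / E
  red-flowered: (108 − 89.25)² / 89.25 = 3.9391
  pink-flowered: (150 − 178.5)² / 178.5 = 4.5504
  white-flowered: (99 − 89.25)² / 89.25 = 1.0651
χ² = 3.9391 + 4.5504 + 1.0651 = 9.5546 ≈ 9.555

9.555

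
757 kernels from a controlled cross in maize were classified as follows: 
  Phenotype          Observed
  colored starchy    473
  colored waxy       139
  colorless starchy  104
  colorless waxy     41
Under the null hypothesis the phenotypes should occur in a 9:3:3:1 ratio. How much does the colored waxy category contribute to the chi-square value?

Total ratio parts = 16. Expected numbers out of 757:
  colored starchy: 757 × 9/16 = 425.8125
  colored waxy: 757 × 3/16 = 141.9375
  colorless starchy: 757 × 3/16 = 141.9375
  colorless waxy: 757 × 1/16 = 47.3125
Contribution of colored waxy: (139 − 141.9375)² / 141.9375 = 0.0608

0.061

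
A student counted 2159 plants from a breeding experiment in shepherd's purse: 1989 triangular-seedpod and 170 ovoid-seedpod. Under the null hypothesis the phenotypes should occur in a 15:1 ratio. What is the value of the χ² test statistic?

Expected counts for N = 2159 under a 15:1 ratio (total parts = 16):
  triangular-seedpod: 2159 × 15/16 = 2024.0625
  ovoid-seedpod: 2159 × 1/16 = 134.9375
χ² = Σ (O − E)² / E
  triangular-seedpod: (1989 − 2024.0625)² / 2024.0625 = 0.6074
  ovoid-seedpod: (170 − 134.9375)² / 134.9375 = 9.1107
χ² = 0.6074 + 9.1107 = 9.7181 ≈ 9.718

9.718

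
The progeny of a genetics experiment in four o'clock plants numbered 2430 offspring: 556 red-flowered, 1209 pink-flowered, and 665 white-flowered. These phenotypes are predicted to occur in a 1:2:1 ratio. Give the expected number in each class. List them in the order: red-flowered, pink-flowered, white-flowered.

Total ratio parts = 4. Expected numbers out of 2430:
  red-flowered: 2430 × 1/4 = 607.5
  pink-flowered: 2430 × 2/4 = 1215
  white-flowered: 2430 × 1/4 = 607.5

607.5, 1215, 607.5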